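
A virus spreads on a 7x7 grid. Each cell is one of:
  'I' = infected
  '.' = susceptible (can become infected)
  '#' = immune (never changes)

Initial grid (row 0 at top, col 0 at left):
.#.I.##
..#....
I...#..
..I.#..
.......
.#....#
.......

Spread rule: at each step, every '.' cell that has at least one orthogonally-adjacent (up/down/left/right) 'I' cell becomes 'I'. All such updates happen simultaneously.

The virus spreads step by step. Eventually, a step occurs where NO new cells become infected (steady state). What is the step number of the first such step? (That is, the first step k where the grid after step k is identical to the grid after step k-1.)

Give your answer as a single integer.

Answer: 8

Derivation:
Step 0 (initial): 3 infected
Step 1: +10 new -> 13 infected
Step 2: +8 new -> 21 infected
Step 3: +5 new -> 26 infected
Step 4: +7 new -> 33 infected
Step 5: +5 new -> 38 infected
Step 6: +2 new -> 40 infected
Step 7: +1 new -> 41 infected
Step 8: +0 new -> 41 infected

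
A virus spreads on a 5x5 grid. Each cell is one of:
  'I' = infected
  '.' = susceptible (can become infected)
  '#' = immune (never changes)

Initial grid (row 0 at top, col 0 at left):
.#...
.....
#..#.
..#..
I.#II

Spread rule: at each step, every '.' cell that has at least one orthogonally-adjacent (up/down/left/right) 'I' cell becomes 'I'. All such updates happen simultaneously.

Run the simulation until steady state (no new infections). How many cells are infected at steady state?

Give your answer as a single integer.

Step 0 (initial): 3 infected
Step 1: +4 new -> 7 infected
Step 2: +2 new -> 9 infected
Step 3: +2 new -> 11 infected
Step 4: +4 new -> 15 infected
Step 5: +3 new -> 18 infected
Step 6: +2 new -> 20 infected
Step 7: +0 new -> 20 infected

Answer: 20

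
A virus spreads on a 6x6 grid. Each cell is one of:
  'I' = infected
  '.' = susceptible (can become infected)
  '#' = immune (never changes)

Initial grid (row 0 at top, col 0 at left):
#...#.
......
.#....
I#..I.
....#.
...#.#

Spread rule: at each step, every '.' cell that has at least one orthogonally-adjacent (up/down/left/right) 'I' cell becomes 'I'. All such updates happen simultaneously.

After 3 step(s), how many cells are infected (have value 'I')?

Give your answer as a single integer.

Answer: 22

Derivation:
Step 0 (initial): 2 infected
Step 1: +5 new -> 7 infected
Step 2: +9 new -> 16 infected
Step 3: +6 new -> 22 infected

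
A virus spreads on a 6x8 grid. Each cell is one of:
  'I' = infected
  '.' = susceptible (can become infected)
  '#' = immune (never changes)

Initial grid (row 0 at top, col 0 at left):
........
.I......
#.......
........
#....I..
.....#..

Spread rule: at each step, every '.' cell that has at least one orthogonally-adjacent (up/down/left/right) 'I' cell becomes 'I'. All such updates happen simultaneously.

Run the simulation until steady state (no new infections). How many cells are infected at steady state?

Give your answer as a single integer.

Step 0 (initial): 2 infected
Step 1: +7 new -> 9 infected
Step 2: +12 new -> 21 infected
Step 3: +14 new -> 35 infected
Step 4: +6 new -> 41 infected
Step 5: +3 new -> 44 infected
Step 6: +1 new -> 45 infected
Step 7: +0 new -> 45 infected

Answer: 45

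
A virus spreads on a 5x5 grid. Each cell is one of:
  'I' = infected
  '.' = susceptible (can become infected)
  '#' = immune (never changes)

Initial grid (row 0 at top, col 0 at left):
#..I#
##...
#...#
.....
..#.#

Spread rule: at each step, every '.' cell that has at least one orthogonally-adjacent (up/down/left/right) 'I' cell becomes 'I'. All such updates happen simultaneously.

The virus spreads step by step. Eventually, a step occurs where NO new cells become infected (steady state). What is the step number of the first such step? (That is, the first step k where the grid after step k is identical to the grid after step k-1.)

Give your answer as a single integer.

Answer: 8

Derivation:
Step 0 (initial): 1 infected
Step 1: +2 new -> 3 infected
Step 2: +4 new -> 7 infected
Step 3: +2 new -> 9 infected
Step 4: +4 new -> 13 infected
Step 5: +1 new -> 14 infected
Step 6: +2 new -> 16 infected
Step 7: +1 new -> 17 infected
Step 8: +0 new -> 17 infected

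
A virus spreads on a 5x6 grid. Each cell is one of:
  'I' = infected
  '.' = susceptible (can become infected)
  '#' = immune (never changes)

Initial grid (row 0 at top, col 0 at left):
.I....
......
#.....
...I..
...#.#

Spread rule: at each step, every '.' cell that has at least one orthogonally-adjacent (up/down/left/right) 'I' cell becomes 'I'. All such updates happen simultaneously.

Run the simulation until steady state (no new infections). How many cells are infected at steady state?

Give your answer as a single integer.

Answer: 27

Derivation:
Step 0 (initial): 2 infected
Step 1: +6 new -> 8 infected
Step 2: +11 new -> 19 infected
Step 3: +5 new -> 24 infected
Step 4: +3 new -> 27 infected
Step 5: +0 new -> 27 infected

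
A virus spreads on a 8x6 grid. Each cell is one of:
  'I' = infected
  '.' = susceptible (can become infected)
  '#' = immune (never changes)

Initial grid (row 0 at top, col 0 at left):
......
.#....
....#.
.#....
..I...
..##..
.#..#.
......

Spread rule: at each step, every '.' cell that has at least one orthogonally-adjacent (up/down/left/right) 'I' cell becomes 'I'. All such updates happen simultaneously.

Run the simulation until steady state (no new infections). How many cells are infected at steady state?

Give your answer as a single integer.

Step 0 (initial): 1 infected
Step 1: +3 new -> 4 infected
Step 2: +5 new -> 9 infected
Step 3: +8 new -> 17 infected
Step 4: +6 new -> 23 infected
Step 5: +7 new -> 30 infected
Step 6: +5 new -> 35 infected
Step 7: +3 new -> 38 infected
Step 8: +2 new -> 40 infected
Step 9: +1 new -> 41 infected
Step 10: +0 new -> 41 infected

Answer: 41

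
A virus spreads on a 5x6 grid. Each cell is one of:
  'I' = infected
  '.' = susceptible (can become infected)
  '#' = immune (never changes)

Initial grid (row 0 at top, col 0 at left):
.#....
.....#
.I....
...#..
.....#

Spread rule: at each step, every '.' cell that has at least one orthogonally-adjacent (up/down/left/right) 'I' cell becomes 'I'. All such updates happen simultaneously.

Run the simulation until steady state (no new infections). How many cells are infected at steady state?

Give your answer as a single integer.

Answer: 26

Derivation:
Step 0 (initial): 1 infected
Step 1: +4 new -> 5 infected
Step 2: +6 new -> 11 infected
Step 3: +6 new -> 17 infected
Step 4: +5 new -> 22 infected
Step 5: +3 new -> 25 infected
Step 6: +1 new -> 26 infected
Step 7: +0 new -> 26 infected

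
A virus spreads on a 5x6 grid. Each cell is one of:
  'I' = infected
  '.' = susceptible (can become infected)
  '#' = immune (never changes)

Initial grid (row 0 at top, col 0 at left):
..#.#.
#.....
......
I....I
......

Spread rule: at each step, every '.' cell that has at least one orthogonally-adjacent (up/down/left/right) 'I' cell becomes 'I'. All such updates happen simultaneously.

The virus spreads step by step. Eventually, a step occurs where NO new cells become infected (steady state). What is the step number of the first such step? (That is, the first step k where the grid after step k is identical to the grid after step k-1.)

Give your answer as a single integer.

Answer: 6

Derivation:
Step 0 (initial): 2 infected
Step 1: +6 new -> 8 infected
Step 2: +7 new -> 15 infected
Step 3: +7 new -> 22 infected
Step 4: +3 new -> 25 infected
Step 5: +2 new -> 27 infected
Step 6: +0 new -> 27 infected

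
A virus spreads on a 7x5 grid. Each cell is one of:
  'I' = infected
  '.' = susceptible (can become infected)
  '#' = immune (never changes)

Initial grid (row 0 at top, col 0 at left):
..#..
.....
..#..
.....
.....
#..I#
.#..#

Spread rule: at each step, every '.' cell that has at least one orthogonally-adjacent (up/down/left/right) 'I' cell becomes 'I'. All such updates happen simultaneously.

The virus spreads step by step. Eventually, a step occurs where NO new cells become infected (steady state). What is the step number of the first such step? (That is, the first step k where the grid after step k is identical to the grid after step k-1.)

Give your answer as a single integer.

Step 0 (initial): 1 infected
Step 1: +3 new -> 4 infected
Step 2: +5 new -> 9 infected
Step 3: +4 new -> 13 infected
Step 4: +4 new -> 17 infected
Step 5: +5 new -> 22 infected
Step 6: +3 new -> 25 infected
Step 7: +2 new -> 27 infected
Step 8: +1 new -> 28 infected
Step 9: +0 new -> 28 infected

Answer: 9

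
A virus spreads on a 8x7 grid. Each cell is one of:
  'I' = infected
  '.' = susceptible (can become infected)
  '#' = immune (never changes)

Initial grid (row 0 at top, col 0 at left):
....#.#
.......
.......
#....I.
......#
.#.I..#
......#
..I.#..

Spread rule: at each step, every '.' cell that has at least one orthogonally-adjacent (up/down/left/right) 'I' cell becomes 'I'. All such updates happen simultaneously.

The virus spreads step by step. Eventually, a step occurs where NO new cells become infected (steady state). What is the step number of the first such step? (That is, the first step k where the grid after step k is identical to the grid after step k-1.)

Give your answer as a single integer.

Answer: 9

Derivation:
Step 0 (initial): 3 infected
Step 1: +11 new -> 14 infected
Step 2: +10 new -> 24 infected
Step 3: +8 new -> 32 infected
Step 4: +6 new -> 38 infected
Step 5: +4 new -> 42 infected
Step 6: +3 new -> 45 infected
Step 7: +2 new -> 47 infected
Step 8: +1 new -> 48 infected
Step 9: +0 new -> 48 infected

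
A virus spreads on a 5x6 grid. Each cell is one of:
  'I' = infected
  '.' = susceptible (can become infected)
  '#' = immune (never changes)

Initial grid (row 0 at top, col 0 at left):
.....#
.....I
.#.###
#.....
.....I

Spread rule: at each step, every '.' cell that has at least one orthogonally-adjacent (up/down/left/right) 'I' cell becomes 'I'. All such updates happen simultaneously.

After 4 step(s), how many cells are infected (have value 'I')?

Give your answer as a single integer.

Answer: 18

Derivation:
Step 0 (initial): 2 infected
Step 1: +3 new -> 5 infected
Step 2: +4 new -> 9 infected
Step 3: +4 new -> 13 infected
Step 4: +5 new -> 18 infected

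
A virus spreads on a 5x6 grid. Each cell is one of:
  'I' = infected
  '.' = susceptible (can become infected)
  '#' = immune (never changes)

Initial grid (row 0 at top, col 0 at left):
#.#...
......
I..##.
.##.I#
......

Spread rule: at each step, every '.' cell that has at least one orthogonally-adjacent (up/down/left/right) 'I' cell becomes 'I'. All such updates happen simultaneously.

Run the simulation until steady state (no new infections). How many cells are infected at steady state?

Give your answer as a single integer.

Step 0 (initial): 2 infected
Step 1: +5 new -> 7 infected
Step 2: +5 new -> 12 infected
Step 3: +4 new -> 16 infected
Step 4: +1 new -> 17 infected
Step 5: +2 new -> 19 infected
Step 6: +2 new -> 21 infected
Step 7: +2 new -> 23 infected
Step 8: +0 new -> 23 infected

Answer: 23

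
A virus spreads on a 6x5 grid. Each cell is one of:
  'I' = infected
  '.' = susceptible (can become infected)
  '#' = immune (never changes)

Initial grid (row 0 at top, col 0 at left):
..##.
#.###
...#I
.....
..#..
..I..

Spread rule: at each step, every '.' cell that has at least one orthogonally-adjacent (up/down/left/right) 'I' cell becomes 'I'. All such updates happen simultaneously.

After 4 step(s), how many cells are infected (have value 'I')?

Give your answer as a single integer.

Step 0 (initial): 2 infected
Step 1: +3 new -> 5 infected
Step 2: +6 new -> 11 infected
Step 3: +3 new -> 14 infected
Step 4: +3 new -> 17 infected

Answer: 17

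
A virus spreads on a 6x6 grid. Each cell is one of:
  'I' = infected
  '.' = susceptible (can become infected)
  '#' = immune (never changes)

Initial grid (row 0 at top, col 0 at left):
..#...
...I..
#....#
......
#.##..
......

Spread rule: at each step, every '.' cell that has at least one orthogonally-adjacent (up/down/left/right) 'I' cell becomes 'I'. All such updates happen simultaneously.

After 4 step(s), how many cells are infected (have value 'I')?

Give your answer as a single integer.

Answer: 21

Derivation:
Step 0 (initial): 1 infected
Step 1: +4 new -> 5 infected
Step 2: +6 new -> 11 infected
Step 3: +6 new -> 17 infected
Step 4: +4 new -> 21 infected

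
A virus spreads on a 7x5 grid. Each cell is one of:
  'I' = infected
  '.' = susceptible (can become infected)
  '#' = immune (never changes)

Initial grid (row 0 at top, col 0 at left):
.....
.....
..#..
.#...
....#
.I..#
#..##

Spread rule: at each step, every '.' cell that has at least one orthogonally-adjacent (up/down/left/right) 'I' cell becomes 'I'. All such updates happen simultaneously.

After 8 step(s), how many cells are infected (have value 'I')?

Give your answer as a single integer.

Answer: 28

Derivation:
Step 0 (initial): 1 infected
Step 1: +4 new -> 5 infected
Step 2: +4 new -> 9 infected
Step 3: +3 new -> 12 infected
Step 4: +2 new -> 14 infected
Step 5: +4 new -> 18 infected
Step 6: +4 new -> 22 infected
Step 7: +4 new -> 26 infected
Step 8: +2 new -> 28 infected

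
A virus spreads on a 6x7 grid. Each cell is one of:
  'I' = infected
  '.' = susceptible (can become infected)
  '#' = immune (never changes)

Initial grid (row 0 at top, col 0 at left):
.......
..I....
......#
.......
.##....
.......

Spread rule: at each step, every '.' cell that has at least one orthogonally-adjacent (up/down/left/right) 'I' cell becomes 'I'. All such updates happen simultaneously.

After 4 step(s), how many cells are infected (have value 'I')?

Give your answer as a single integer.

Step 0 (initial): 1 infected
Step 1: +4 new -> 5 infected
Step 2: +7 new -> 12 infected
Step 3: +7 new -> 19 infected
Step 4: +6 new -> 25 infected

Answer: 25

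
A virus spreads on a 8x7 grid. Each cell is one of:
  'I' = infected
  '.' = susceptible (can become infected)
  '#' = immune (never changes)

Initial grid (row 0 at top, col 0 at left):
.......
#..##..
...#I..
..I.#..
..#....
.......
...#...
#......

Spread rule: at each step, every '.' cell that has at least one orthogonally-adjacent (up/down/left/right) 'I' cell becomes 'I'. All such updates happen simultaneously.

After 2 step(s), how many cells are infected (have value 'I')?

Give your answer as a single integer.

Answer: 14

Derivation:
Step 0 (initial): 2 infected
Step 1: +4 new -> 6 infected
Step 2: +8 new -> 14 infected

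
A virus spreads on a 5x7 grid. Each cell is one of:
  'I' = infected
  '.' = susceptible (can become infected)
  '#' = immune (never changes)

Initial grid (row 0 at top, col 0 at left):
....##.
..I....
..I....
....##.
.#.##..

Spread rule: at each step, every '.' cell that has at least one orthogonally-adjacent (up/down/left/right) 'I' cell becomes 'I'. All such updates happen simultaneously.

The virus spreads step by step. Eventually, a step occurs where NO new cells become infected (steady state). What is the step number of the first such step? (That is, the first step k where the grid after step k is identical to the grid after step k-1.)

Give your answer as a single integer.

Step 0 (initial): 2 infected
Step 1: +6 new -> 8 infected
Step 2: +9 new -> 17 infected
Step 3: +4 new -> 21 infected
Step 4: +3 new -> 24 infected
Step 5: +2 new -> 26 infected
Step 6: +1 new -> 27 infected
Step 7: +1 new -> 28 infected
Step 8: +0 new -> 28 infected

Answer: 8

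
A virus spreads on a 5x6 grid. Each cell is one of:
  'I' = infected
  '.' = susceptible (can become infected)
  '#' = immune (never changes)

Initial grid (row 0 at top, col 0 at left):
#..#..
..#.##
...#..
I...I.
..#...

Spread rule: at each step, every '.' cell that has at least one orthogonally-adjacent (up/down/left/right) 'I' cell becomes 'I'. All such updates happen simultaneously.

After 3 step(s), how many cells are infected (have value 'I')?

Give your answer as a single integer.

Answer: 18

Derivation:
Step 0 (initial): 2 infected
Step 1: +7 new -> 9 infected
Step 2: +7 new -> 16 infected
Step 3: +2 new -> 18 infected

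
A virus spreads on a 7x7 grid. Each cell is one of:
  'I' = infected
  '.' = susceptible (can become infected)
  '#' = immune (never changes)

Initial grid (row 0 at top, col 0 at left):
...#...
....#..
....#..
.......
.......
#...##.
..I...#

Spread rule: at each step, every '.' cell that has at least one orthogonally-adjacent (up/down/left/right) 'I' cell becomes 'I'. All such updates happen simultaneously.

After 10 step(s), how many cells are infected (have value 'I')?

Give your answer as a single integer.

Step 0 (initial): 1 infected
Step 1: +3 new -> 4 infected
Step 2: +5 new -> 9 infected
Step 3: +4 new -> 13 infected
Step 4: +5 new -> 18 infected
Step 5: +6 new -> 24 infected
Step 6: +6 new -> 30 infected
Step 7: +5 new -> 35 infected
Step 8: +3 new -> 38 infected
Step 9: +2 new -> 40 infected
Step 10: +2 new -> 42 infected

Answer: 42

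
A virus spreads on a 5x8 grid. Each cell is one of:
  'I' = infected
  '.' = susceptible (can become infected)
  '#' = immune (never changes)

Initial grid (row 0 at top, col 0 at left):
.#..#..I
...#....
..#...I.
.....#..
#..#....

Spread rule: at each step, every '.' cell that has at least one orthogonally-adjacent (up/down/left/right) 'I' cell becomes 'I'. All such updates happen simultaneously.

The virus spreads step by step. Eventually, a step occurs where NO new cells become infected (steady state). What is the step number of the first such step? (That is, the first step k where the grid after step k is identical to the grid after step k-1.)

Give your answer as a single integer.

Answer: 12

Derivation:
Step 0 (initial): 2 infected
Step 1: +6 new -> 8 infected
Step 2: +5 new -> 13 infected
Step 3: +5 new -> 18 infected
Step 4: +2 new -> 20 infected
Step 5: +1 new -> 21 infected
Step 6: +2 new -> 23 infected
Step 7: +3 new -> 26 infected
Step 8: +2 new -> 28 infected
Step 9: +2 new -> 30 infected
Step 10: +2 new -> 32 infected
Step 11: +1 new -> 33 infected
Step 12: +0 new -> 33 infected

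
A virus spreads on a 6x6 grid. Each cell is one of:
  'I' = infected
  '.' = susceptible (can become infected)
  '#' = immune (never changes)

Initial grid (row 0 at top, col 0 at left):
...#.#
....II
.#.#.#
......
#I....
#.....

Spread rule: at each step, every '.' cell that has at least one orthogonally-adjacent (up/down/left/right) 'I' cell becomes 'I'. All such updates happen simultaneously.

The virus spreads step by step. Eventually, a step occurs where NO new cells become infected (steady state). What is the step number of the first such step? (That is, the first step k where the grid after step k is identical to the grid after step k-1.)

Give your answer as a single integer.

Step 0 (initial): 3 infected
Step 1: +6 new -> 9 infected
Step 2: +6 new -> 15 infected
Step 3: +8 new -> 23 infected
Step 4: +4 new -> 27 infected
Step 5: +2 new -> 29 infected
Step 6: +0 new -> 29 infected

Answer: 6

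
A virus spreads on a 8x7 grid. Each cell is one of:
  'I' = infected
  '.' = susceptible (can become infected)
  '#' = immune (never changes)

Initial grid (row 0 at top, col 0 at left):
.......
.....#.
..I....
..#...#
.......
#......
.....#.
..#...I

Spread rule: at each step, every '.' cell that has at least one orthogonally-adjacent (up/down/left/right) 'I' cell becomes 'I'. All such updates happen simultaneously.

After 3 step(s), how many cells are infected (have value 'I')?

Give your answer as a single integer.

Step 0 (initial): 2 infected
Step 1: +5 new -> 7 infected
Step 2: +9 new -> 16 infected
Step 3: +13 new -> 29 infected

Answer: 29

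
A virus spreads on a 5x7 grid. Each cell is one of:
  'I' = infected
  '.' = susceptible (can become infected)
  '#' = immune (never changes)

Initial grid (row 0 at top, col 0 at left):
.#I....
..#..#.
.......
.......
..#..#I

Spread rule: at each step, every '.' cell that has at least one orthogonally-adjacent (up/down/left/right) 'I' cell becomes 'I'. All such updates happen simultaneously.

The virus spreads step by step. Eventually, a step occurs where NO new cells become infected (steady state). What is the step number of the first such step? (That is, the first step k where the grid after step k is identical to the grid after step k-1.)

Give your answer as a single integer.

Answer: 9

Derivation:
Step 0 (initial): 2 infected
Step 1: +2 new -> 4 infected
Step 2: +4 new -> 8 infected
Step 3: +6 new -> 14 infected
Step 4: +5 new -> 19 infected
Step 5: +3 new -> 22 infected
Step 6: +3 new -> 25 infected
Step 7: +3 new -> 28 infected
Step 8: +2 new -> 30 infected
Step 9: +0 new -> 30 infected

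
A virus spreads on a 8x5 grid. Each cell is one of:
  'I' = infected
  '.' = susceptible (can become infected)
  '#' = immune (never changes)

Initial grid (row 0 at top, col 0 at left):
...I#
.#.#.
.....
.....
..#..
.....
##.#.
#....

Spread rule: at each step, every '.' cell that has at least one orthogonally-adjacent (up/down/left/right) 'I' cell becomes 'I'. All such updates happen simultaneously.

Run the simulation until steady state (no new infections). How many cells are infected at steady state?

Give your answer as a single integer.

Step 0 (initial): 1 infected
Step 1: +1 new -> 2 infected
Step 2: +2 new -> 4 infected
Step 3: +2 new -> 6 infected
Step 4: +4 new -> 10 infected
Step 5: +4 new -> 14 infected
Step 6: +5 new -> 19 infected
Step 7: +4 new -> 23 infected
Step 8: +3 new -> 26 infected
Step 9: +2 new -> 28 infected
Step 10: +2 new -> 30 infected
Step 11: +2 new -> 32 infected
Step 12: +0 new -> 32 infected

Answer: 32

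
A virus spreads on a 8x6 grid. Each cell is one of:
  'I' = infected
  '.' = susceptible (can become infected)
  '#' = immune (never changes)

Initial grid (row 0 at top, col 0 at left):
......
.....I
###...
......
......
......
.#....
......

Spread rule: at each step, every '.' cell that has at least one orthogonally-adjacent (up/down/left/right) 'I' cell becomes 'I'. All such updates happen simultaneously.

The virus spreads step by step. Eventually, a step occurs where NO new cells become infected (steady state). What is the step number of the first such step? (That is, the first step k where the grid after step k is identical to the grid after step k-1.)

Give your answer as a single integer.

Answer: 12

Derivation:
Step 0 (initial): 1 infected
Step 1: +3 new -> 4 infected
Step 2: +4 new -> 8 infected
Step 3: +5 new -> 13 infected
Step 4: +5 new -> 18 infected
Step 5: +6 new -> 24 infected
Step 6: +6 new -> 30 infected
Step 7: +5 new -> 35 infected
Step 8: +4 new -> 39 infected
Step 9: +2 new -> 41 infected
Step 10: +2 new -> 43 infected
Step 11: +1 new -> 44 infected
Step 12: +0 new -> 44 infected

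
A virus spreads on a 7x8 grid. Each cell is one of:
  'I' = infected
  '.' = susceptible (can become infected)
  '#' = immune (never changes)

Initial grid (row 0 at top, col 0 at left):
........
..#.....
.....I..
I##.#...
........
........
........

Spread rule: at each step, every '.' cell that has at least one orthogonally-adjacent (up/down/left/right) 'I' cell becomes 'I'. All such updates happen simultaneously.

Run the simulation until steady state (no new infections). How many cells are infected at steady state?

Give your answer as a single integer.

Answer: 52

Derivation:
Step 0 (initial): 2 infected
Step 1: +6 new -> 8 infected
Step 2: +11 new -> 19 infected
Step 3: +15 new -> 34 infected
Step 4: +10 new -> 44 infected
Step 5: +6 new -> 50 infected
Step 6: +2 new -> 52 infected
Step 7: +0 new -> 52 infected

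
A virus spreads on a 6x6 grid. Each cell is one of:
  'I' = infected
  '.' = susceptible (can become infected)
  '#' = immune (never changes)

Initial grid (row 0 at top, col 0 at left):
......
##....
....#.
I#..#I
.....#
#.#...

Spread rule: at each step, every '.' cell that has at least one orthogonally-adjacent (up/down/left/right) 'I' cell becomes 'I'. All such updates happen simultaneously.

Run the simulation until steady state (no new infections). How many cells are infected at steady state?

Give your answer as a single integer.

Answer: 28

Derivation:
Step 0 (initial): 2 infected
Step 1: +3 new -> 5 infected
Step 2: +3 new -> 8 infected
Step 3: +5 new -> 13 infected
Step 4: +6 new -> 19 infected
Step 5: +5 new -> 24 infected
Step 6: +2 new -> 26 infected
Step 7: +2 new -> 28 infected
Step 8: +0 new -> 28 infected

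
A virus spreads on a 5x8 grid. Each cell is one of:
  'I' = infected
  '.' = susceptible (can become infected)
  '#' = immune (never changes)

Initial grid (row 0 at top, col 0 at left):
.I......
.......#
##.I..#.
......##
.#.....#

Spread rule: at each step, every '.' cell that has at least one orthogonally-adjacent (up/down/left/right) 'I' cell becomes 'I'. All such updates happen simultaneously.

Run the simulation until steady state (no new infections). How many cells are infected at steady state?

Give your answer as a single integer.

Answer: 31

Derivation:
Step 0 (initial): 2 infected
Step 1: +7 new -> 9 infected
Step 2: +8 new -> 17 infected
Step 3: +6 new -> 23 infected
Step 4: +4 new -> 27 infected
Step 5: +3 new -> 30 infected
Step 6: +1 new -> 31 infected
Step 7: +0 new -> 31 infected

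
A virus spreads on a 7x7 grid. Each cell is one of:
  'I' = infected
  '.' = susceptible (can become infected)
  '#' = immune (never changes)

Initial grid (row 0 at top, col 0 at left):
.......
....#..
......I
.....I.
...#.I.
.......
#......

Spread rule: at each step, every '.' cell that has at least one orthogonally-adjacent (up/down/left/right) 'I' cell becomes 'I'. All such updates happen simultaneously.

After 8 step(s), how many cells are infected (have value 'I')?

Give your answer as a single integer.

Step 0 (initial): 3 infected
Step 1: +7 new -> 10 infected
Step 2: +7 new -> 17 infected
Step 3: +6 new -> 23 infected
Step 4: +7 new -> 30 infected
Step 5: +7 new -> 37 infected
Step 6: +6 new -> 43 infected
Step 7: +2 new -> 45 infected
Step 8: +1 new -> 46 infected

Answer: 46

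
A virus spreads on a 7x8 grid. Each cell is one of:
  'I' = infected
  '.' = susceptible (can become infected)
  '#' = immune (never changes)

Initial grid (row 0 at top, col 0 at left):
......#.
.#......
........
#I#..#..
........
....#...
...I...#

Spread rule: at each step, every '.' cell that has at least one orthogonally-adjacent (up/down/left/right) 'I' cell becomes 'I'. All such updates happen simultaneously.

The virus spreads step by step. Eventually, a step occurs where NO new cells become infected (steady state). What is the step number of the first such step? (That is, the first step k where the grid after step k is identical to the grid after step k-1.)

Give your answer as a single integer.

Answer: 10

Derivation:
Step 0 (initial): 2 infected
Step 1: +5 new -> 7 infected
Step 2: +9 new -> 16 infected
Step 3: +9 new -> 25 infected
Step 4: +7 new -> 32 infected
Step 5: +6 new -> 38 infected
Step 6: +5 new -> 43 infected
Step 7: +4 new -> 47 infected
Step 8: +1 new -> 48 infected
Step 9: +1 new -> 49 infected
Step 10: +0 new -> 49 infected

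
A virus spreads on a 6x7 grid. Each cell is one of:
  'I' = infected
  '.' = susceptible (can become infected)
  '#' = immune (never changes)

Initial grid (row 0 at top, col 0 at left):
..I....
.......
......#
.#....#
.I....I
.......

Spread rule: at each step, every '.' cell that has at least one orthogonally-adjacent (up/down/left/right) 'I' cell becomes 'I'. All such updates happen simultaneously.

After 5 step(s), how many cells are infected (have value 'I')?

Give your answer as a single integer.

Answer: 39

Derivation:
Step 0 (initial): 3 infected
Step 1: +8 new -> 11 infected
Step 2: +13 new -> 24 infected
Step 3: +11 new -> 35 infected
Step 4: +3 new -> 38 infected
Step 5: +1 new -> 39 infected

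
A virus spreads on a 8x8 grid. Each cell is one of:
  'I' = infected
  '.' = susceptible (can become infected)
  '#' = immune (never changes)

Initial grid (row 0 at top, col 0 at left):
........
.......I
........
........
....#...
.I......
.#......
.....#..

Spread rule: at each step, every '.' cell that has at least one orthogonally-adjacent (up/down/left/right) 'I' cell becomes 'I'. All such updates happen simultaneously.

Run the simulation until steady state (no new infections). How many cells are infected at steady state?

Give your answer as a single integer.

Answer: 61

Derivation:
Step 0 (initial): 2 infected
Step 1: +6 new -> 8 infected
Step 2: +10 new -> 18 infected
Step 3: +13 new -> 31 infected
Step 4: +14 new -> 45 infected
Step 5: +11 new -> 56 infected
Step 6: +4 new -> 60 infected
Step 7: +1 new -> 61 infected
Step 8: +0 new -> 61 infected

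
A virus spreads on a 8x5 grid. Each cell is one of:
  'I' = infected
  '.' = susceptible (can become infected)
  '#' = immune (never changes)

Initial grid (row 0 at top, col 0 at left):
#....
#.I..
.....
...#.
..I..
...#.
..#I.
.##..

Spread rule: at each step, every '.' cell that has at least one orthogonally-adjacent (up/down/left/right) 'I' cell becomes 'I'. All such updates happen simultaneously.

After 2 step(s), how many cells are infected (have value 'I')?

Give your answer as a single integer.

Step 0 (initial): 3 infected
Step 1: +10 new -> 13 infected
Step 2: +11 new -> 24 infected

Answer: 24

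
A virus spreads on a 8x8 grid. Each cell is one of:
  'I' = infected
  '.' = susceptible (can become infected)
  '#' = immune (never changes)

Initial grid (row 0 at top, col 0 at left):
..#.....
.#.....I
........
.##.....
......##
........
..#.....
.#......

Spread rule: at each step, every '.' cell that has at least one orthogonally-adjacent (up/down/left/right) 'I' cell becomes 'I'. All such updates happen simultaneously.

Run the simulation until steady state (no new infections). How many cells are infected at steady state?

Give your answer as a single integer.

Step 0 (initial): 1 infected
Step 1: +3 new -> 4 infected
Step 2: +4 new -> 8 infected
Step 3: +4 new -> 12 infected
Step 4: +4 new -> 16 infected
Step 5: +5 new -> 21 infected
Step 6: +4 new -> 25 infected
Step 7: +5 new -> 30 infected
Step 8: +7 new -> 37 infected
Step 9: +8 new -> 45 infected
Step 10: +5 new -> 50 infected
Step 11: +4 new -> 54 infected
Step 12: +1 new -> 55 infected
Step 13: +1 new -> 56 infected
Step 14: +0 new -> 56 infected

Answer: 56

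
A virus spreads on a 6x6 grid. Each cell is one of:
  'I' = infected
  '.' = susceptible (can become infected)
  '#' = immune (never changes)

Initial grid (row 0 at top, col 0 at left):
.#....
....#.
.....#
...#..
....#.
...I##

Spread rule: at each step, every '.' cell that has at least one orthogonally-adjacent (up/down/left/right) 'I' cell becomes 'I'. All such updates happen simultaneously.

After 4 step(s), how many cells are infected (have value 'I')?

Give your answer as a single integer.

Answer: 11

Derivation:
Step 0 (initial): 1 infected
Step 1: +2 new -> 3 infected
Step 2: +2 new -> 5 infected
Step 3: +3 new -> 8 infected
Step 4: +3 new -> 11 infected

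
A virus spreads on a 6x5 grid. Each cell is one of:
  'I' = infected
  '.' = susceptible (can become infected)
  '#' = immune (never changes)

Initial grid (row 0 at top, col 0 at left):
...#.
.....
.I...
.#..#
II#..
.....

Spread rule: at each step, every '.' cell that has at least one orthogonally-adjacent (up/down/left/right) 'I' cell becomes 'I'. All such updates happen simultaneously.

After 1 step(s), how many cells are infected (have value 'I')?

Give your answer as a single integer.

Answer: 9

Derivation:
Step 0 (initial): 3 infected
Step 1: +6 new -> 9 infected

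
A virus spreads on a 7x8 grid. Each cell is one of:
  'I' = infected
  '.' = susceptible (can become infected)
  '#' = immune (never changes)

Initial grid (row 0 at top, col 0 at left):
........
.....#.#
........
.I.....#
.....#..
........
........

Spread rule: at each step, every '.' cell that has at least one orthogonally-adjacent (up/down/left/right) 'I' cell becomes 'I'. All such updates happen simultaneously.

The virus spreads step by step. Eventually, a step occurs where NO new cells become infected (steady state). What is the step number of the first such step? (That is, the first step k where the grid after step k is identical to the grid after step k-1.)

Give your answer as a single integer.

Step 0 (initial): 1 infected
Step 1: +4 new -> 5 infected
Step 2: +7 new -> 12 infected
Step 3: +9 new -> 21 infected
Step 4: +9 new -> 30 infected
Step 5: +6 new -> 36 infected
Step 6: +5 new -> 41 infected
Step 7: +6 new -> 47 infected
Step 8: +3 new -> 50 infected
Step 9: +2 new -> 52 infected
Step 10: +0 new -> 52 infected

Answer: 10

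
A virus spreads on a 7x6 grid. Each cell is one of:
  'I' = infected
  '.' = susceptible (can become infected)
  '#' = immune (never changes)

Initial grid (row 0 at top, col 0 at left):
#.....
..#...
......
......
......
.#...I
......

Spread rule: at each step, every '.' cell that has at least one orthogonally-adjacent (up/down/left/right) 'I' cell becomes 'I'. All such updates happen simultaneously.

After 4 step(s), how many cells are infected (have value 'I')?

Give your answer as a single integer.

Step 0 (initial): 1 infected
Step 1: +3 new -> 4 infected
Step 2: +4 new -> 8 infected
Step 3: +5 new -> 13 infected
Step 4: +5 new -> 18 infected

Answer: 18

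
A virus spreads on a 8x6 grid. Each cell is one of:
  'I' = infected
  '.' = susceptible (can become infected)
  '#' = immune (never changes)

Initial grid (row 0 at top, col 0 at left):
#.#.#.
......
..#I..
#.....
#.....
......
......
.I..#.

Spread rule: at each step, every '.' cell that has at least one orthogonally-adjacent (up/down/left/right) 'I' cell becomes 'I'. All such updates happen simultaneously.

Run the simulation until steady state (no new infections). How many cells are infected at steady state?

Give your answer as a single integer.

Step 0 (initial): 2 infected
Step 1: +6 new -> 8 infected
Step 2: +11 new -> 19 infected
Step 3: +11 new -> 30 infected
Step 4: +7 new -> 37 infected
Step 5: +3 new -> 40 infected
Step 6: +1 new -> 41 infected
Step 7: +0 new -> 41 infected

Answer: 41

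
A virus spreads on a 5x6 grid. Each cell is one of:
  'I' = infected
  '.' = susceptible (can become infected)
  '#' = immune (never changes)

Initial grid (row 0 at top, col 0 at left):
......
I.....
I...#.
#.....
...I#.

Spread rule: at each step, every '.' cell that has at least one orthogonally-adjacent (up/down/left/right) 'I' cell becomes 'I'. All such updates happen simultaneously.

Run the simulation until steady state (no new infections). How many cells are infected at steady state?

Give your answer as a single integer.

Answer: 27

Derivation:
Step 0 (initial): 3 infected
Step 1: +5 new -> 8 infected
Step 2: +8 new -> 16 infected
Step 3: +4 new -> 20 infected
Step 4: +4 new -> 24 infected
Step 5: +2 new -> 26 infected
Step 6: +1 new -> 27 infected
Step 7: +0 new -> 27 infected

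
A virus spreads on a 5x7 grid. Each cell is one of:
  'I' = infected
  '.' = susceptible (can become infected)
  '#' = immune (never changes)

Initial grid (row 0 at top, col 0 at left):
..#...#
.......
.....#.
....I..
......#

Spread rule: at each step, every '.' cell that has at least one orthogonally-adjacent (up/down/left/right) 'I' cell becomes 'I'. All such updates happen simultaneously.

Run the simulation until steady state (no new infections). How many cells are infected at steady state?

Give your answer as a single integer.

Answer: 31

Derivation:
Step 0 (initial): 1 infected
Step 1: +4 new -> 5 infected
Step 2: +6 new -> 11 infected
Step 3: +7 new -> 18 infected
Step 4: +7 new -> 25 infected
Step 5: +3 new -> 28 infected
Step 6: +2 new -> 30 infected
Step 7: +1 new -> 31 infected
Step 8: +0 new -> 31 infected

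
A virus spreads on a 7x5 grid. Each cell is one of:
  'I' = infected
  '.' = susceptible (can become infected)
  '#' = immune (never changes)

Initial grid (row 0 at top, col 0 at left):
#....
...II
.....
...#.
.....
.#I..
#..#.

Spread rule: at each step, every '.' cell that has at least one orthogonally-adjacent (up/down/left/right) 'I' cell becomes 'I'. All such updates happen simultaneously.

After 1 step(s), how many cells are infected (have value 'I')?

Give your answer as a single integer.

Step 0 (initial): 3 infected
Step 1: +8 new -> 11 infected

Answer: 11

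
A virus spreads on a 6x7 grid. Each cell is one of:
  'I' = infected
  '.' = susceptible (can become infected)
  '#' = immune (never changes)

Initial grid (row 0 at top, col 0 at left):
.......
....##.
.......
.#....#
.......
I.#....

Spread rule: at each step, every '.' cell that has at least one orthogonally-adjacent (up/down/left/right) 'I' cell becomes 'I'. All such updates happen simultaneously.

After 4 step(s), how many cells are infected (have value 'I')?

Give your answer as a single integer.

Step 0 (initial): 1 infected
Step 1: +2 new -> 3 infected
Step 2: +2 new -> 5 infected
Step 3: +2 new -> 7 infected
Step 4: +4 new -> 11 infected

Answer: 11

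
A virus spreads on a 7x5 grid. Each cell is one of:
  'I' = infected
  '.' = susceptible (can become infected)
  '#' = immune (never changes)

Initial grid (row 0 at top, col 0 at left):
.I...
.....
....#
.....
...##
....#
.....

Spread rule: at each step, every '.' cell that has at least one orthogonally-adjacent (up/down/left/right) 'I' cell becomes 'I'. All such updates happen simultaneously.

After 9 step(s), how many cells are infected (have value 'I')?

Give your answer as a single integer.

Step 0 (initial): 1 infected
Step 1: +3 new -> 4 infected
Step 2: +4 new -> 8 infected
Step 3: +5 new -> 13 infected
Step 4: +5 new -> 18 infected
Step 5: +4 new -> 22 infected
Step 6: +4 new -> 26 infected
Step 7: +3 new -> 29 infected
Step 8: +1 new -> 30 infected
Step 9: +1 new -> 31 infected

Answer: 31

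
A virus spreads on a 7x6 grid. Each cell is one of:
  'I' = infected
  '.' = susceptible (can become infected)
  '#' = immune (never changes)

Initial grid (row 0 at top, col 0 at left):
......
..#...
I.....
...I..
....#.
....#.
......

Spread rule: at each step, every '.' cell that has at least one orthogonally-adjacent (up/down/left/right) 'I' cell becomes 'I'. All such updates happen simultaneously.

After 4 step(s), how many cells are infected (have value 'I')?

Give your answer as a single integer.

Step 0 (initial): 2 infected
Step 1: +7 new -> 9 infected
Step 2: +10 new -> 19 infected
Step 3: +9 new -> 28 infected
Step 4: +8 new -> 36 infected

Answer: 36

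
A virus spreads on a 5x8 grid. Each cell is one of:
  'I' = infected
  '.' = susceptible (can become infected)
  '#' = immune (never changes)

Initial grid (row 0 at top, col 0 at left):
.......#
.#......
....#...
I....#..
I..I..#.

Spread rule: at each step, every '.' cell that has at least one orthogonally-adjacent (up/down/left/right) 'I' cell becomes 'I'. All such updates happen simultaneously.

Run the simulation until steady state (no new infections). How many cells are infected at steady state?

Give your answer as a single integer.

Step 0 (initial): 3 infected
Step 1: +6 new -> 9 infected
Step 2: +6 new -> 15 infected
Step 3: +3 new -> 18 infected
Step 4: +4 new -> 22 infected
Step 5: +3 new -> 25 infected
Step 6: +3 new -> 28 infected
Step 7: +3 new -> 31 infected
Step 8: +2 new -> 33 infected
Step 9: +1 new -> 34 infected
Step 10: +1 new -> 35 infected
Step 11: +0 new -> 35 infected

Answer: 35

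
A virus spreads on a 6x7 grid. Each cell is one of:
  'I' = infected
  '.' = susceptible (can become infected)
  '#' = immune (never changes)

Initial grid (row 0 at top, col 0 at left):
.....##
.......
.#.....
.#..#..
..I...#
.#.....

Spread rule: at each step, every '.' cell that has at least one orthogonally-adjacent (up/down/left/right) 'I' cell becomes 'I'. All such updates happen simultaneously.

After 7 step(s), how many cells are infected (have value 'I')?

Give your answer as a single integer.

Answer: 35

Derivation:
Step 0 (initial): 1 infected
Step 1: +4 new -> 5 infected
Step 2: +5 new -> 10 infected
Step 3: +6 new -> 16 infected
Step 4: +7 new -> 23 infected
Step 5: +7 new -> 30 infected
Step 6: +4 new -> 34 infected
Step 7: +1 new -> 35 infected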